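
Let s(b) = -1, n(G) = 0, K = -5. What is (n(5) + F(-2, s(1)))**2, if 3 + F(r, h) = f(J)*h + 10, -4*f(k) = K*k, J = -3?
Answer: 1849/16 ≈ 115.56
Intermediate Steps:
f(k) = 5*k/4 (f(k) = -(-5)*k/4 = 5*k/4)
F(r, h) = 7 - 15*h/4 (F(r, h) = -3 + (((5/4)*(-3))*h + 10) = -3 + (-15*h/4 + 10) = -3 + (10 - 15*h/4) = 7 - 15*h/4)
(n(5) + F(-2, s(1)))**2 = (0 + (7 - 15/4*(-1)))**2 = (0 + (7 + 15/4))**2 = (0 + 43/4)**2 = (43/4)**2 = 1849/16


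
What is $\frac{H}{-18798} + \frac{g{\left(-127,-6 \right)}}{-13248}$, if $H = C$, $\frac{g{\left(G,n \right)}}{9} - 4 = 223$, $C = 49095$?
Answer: $- \frac{12755831}{4611776} \approx -2.7659$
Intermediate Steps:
$g{\left(G,n \right)} = 2043$ ($g{\left(G,n \right)} = 36 + 9 \cdot 223 = 36 + 2007 = 2043$)
$H = 49095$
$\frac{H}{-18798} + \frac{g{\left(-127,-6 \right)}}{-13248} = \frac{49095}{-18798} + \frac{2043}{-13248} = 49095 \left(- \frac{1}{18798}\right) + 2043 \left(- \frac{1}{13248}\right) = - \frac{16365}{6266} - \frac{227}{1472} = - \frac{12755831}{4611776}$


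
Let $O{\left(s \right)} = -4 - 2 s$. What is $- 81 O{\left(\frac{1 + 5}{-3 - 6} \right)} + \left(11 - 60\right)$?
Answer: $167$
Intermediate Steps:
$- 81 O{\left(\frac{1 + 5}{-3 - 6} \right)} + \left(11 - 60\right) = - 81 \left(-4 - 2 \frac{1 + 5}{-3 - 6}\right) + \left(11 - 60\right) = - 81 \left(-4 - 2 \frac{6}{-9}\right) + \left(11 - 60\right) = - 81 \left(-4 - 2 \cdot 6 \left(- \frac{1}{9}\right)\right) - 49 = - 81 \left(-4 - - \frac{4}{3}\right) - 49 = - 81 \left(-4 + \frac{4}{3}\right) - 49 = \left(-81\right) \left(- \frac{8}{3}\right) - 49 = 216 - 49 = 167$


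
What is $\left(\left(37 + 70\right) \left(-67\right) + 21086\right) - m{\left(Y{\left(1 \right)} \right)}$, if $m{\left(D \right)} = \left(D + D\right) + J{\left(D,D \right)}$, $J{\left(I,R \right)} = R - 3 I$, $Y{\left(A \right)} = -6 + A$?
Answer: $13917$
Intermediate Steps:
$m{\left(D \right)} = 0$ ($m{\left(D \right)} = \left(D + D\right) + \left(D - 3 D\right) = 2 D - 2 D = 0$)
$\left(\left(37 + 70\right) \left(-67\right) + 21086\right) - m{\left(Y{\left(1 \right)} \right)} = \left(\left(37 + 70\right) \left(-67\right) + 21086\right) - 0 = \left(107 \left(-67\right) + 21086\right) + 0 = \left(-7169 + 21086\right) + 0 = 13917 + 0 = 13917$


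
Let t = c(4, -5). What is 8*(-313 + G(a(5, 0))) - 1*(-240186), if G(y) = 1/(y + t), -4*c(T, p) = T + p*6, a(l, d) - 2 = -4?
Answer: 2139154/9 ≈ 2.3768e+5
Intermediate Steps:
a(l, d) = -2 (a(l, d) = 2 - 4 = -2)
c(T, p) = -3*p/2 - T/4 (c(T, p) = -(T + p*6)/4 = -(T + 6*p)/4 = -3*p/2 - T/4)
t = 13/2 (t = -3/2*(-5) - ¼*4 = 15/2 - 1 = 13/2 ≈ 6.5000)
G(y) = 1/(13/2 + y) (G(y) = 1/(y + 13/2) = 1/(13/2 + y))
8*(-313 + G(a(5, 0))) - 1*(-240186) = 8*(-313 + 2/(13 + 2*(-2))) - 1*(-240186) = 8*(-313 + 2/(13 - 4)) + 240186 = 8*(-313 + 2/9) + 240186 = 8*(-2815/9) + 240186 = -22520/9 + 240186 = 2139154/9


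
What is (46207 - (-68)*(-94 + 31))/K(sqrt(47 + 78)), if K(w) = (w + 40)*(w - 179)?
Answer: -58985661/9415220 + 5827297*sqrt(5)/9415220 ≈ -4.8810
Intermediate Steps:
K(w) = (-179 + w)*(40 + w) (K(w) = (40 + w)*(-179 + w) = (-179 + w)*(40 + w))
(46207 - (-68)*(-94 + 31))/K(sqrt(47 + 78)) = (46207 - (-68)*(-94 + 31))/(-7160 + (sqrt(47 + 78))**2 - 139*sqrt(47 + 78)) = (46207 - (-68)*(-63))/(-7160 + (sqrt(125))**2 - 695*sqrt(5)) = (46207 - 1*4284)/(-7160 + (5*sqrt(5))**2 - 695*sqrt(5)) = (46207 - 4284)/(-7160 + 125 - 695*sqrt(5)) = 41923/(-7035 - 695*sqrt(5))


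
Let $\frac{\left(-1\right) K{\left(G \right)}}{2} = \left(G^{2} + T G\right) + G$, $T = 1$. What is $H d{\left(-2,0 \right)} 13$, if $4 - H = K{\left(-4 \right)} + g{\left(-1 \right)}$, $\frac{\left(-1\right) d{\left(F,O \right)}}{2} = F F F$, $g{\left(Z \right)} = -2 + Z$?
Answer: $4784$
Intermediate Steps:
$K{\left(G \right)} = - 4 G - 2 G^{2}$ ($K{\left(G \right)} = - 2 \left(\left(G^{2} + 1 G\right) + G\right) = - 2 \left(\left(G^{2} + G\right) + G\right) = - 2 \left(\left(G + G^{2}\right) + G\right) = - 2 \left(G^{2} + 2 G\right) = - 4 G - 2 G^{2}$)
$d{\left(F,O \right)} = - 2 F^{3}$ ($d{\left(F,O \right)} = - 2 F F F = - 2 F^{2} F = - 2 F^{3}$)
$H = 23$ ($H = 4 - \left(\left(-2\right) \left(-4\right) \left(2 - 4\right) - 3\right) = 4 - \left(\left(-2\right) \left(-4\right) \left(-2\right) - 3\right) = 4 - \left(-16 - 3\right) = 4 - -19 = 4 + 19 = 23$)
$H d{\left(-2,0 \right)} 13 = 23 \left(- 2 \left(-2\right)^{3}\right) 13 = 23 \left(\left(-2\right) \left(-8\right)\right) 13 = 23 \cdot 16 \cdot 13 = 368 \cdot 13 = 4784$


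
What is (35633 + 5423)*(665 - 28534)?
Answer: -1144189664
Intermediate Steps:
(35633 + 5423)*(665 - 28534) = 41056*(-27869) = -1144189664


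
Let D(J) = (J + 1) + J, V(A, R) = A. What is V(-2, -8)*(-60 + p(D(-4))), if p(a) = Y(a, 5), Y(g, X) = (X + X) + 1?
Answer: 98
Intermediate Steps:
D(J) = 1 + 2*J (D(J) = (1 + J) + J = 1 + 2*J)
Y(g, X) = 1 + 2*X (Y(g, X) = 2*X + 1 = 1 + 2*X)
p(a) = 11 (p(a) = 1 + 2*5 = 1 + 10 = 11)
V(-2, -8)*(-60 + p(D(-4))) = -2*(-60 + 11) = -2*(-49) = 98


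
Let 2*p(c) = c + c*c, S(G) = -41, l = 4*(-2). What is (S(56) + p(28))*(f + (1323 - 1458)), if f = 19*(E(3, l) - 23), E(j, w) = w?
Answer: -264260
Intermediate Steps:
l = -8
p(c) = c/2 + c²/2 (p(c) = (c + c*c)/2 = (c + c²)/2 = c/2 + c²/2)
f = -589 (f = 19*(-8 - 23) = 19*(-31) = -589)
(S(56) + p(28))*(f + (1323 - 1458)) = (-41 + (½)*28*(1 + 28))*(-589 + (1323 - 1458)) = (-41 + (½)*28*29)*(-589 - 135) = (-41 + 406)*(-724) = 365*(-724) = -264260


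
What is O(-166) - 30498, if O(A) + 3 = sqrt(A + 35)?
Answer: -30501 + I*sqrt(131) ≈ -30501.0 + 11.446*I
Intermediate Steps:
O(A) = -3 + sqrt(35 + A) (O(A) = -3 + sqrt(A + 35) = -3 + sqrt(35 + A))
O(-166) - 30498 = (-3 + sqrt(35 - 166)) - 30498 = (-3 + sqrt(-131)) - 30498 = (-3 + I*sqrt(131)) - 30498 = -30501 + I*sqrt(131)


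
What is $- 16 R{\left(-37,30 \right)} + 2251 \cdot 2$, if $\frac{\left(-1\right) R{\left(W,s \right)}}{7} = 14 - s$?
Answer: $2710$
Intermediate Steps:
$R{\left(W,s \right)} = -98 + 7 s$ ($R{\left(W,s \right)} = - 7 \left(14 - s\right) = -98 + 7 s$)
$- 16 R{\left(-37,30 \right)} + 2251 \cdot 2 = - 16 \left(-98 + 7 \cdot 30\right) + 2251 \cdot 2 = - 16 \left(-98 + 210\right) + 4502 = \left(-16\right) 112 + 4502 = -1792 + 4502 = 2710$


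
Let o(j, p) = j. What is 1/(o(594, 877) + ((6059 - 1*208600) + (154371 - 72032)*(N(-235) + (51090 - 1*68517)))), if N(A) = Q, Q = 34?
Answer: -1/1432324174 ≈ -6.9817e-10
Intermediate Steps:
N(A) = 34
1/(o(594, 877) + ((6059 - 1*208600) + (154371 - 72032)*(N(-235) + (51090 - 1*68517)))) = 1/(594 + ((6059 - 1*208600) + (154371 - 72032)*(34 + (51090 - 1*68517)))) = 1/(594 + ((6059 - 208600) + 82339*(34 + (51090 - 68517)))) = 1/(594 + (-202541 + 82339*(34 - 17427))) = 1/(594 + (-202541 + 82339*(-17393))) = 1/(594 + (-202541 - 1432122227)) = 1/(594 - 1432324768) = 1/(-1432324174) = -1/1432324174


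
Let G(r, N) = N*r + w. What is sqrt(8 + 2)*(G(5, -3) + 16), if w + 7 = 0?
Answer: -6*sqrt(10) ≈ -18.974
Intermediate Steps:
w = -7 (w = -7 + 0 = -7)
G(r, N) = -7 + N*r (G(r, N) = N*r - 7 = -7 + N*r)
sqrt(8 + 2)*(G(5, -3) + 16) = sqrt(8 + 2)*((-7 - 3*5) + 16) = sqrt(10)*((-7 - 15) + 16) = sqrt(10)*(-22 + 16) = sqrt(10)*(-6) = -6*sqrt(10)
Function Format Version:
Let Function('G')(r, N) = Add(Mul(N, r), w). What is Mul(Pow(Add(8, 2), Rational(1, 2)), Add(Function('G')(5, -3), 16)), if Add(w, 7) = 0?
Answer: Mul(-6, Pow(10, Rational(1, 2))) ≈ -18.974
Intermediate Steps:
w = -7 (w = Add(-7, 0) = -7)
Function('G')(r, N) = Add(-7, Mul(N, r)) (Function('G')(r, N) = Add(Mul(N, r), -7) = Add(-7, Mul(N, r)))
Mul(Pow(Add(8, 2), Rational(1, 2)), Add(Function('G')(5, -3), 16)) = Mul(Pow(Add(8, 2), Rational(1, 2)), Add(Add(-7, Mul(-3, 5)), 16)) = Mul(Pow(10, Rational(1, 2)), Add(Add(-7, -15), 16)) = Mul(Pow(10, Rational(1, 2)), Add(-22, 16)) = Mul(Pow(10, Rational(1, 2)), -6) = Mul(-6, Pow(10, Rational(1, 2)))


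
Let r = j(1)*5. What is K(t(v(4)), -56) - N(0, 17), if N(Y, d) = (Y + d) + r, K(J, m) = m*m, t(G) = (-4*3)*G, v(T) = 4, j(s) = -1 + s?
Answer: 3119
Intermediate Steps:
t(G) = -12*G
r = 0 (r = (-1 + 1)*5 = 0*5 = 0)
K(J, m) = m**2
N(Y, d) = Y + d (N(Y, d) = (Y + d) + 0 = Y + d)
K(t(v(4)), -56) - N(0, 17) = (-56)**2 - (0 + 17) = 3136 - 1*17 = 3136 - 17 = 3119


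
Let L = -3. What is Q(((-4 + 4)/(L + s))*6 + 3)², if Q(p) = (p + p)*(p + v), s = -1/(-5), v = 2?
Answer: 900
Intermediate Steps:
s = ⅕ (s = -1*(-⅕) = ⅕ ≈ 0.20000)
Q(p) = 2*p*(2 + p) (Q(p) = (p + p)*(p + 2) = (2*p)*(2 + p) = 2*p*(2 + p))
Q(((-4 + 4)/(L + s))*6 + 3)² = (2*(((-4 + 4)/(-3 + ⅕))*6 + 3)*(2 + (((-4 + 4)/(-3 + ⅕))*6 + 3)))² = (2*((0/(-14/5))*6 + 3)*(2 + ((0/(-14/5))*6 + 3)))² = (2*((0*(-5/14))*6 + 3)*(2 + ((0*(-5/14))*6 + 3)))² = (2*(0*6 + 3)*(2 + (0*6 + 3)))² = (2*(0 + 3)*(2 + (0 + 3)))² = (2*3*(2 + 3))² = (2*3*5)² = 30² = 900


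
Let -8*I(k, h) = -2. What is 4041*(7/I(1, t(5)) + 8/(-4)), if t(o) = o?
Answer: 105066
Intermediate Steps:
I(k, h) = 1/4 (I(k, h) = -1/8*(-2) = 1/4)
4041*(7/I(1, t(5)) + 8/(-4)) = 4041*(7/(1/4) + 8/(-4)) = 4041*(7*4 + 8*(-1/4)) = 4041*(28 - 2) = 4041*26 = 105066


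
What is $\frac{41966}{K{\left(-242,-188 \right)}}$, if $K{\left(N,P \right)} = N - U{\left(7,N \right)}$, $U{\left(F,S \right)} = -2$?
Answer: $- \frac{20983}{120} \approx -174.86$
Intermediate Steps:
$K{\left(N,P \right)} = 2 + N$ ($K{\left(N,P \right)} = N - -2 = N + 2 = 2 + N$)
$\frac{41966}{K{\left(-242,-188 \right)}} = \frac{41966}{2 - 242} = \frac{41966}{-240} = 41966 \left(- \frac{1}{240}\right) = - \frac{20983}{120}$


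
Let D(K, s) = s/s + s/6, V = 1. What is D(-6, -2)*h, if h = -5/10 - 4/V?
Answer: -3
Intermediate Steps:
D(K, s) = 1 + s/6 (D(K, s) = 1 + s*(⅙) = 1 + s/6)
h = -9/2 (h = -5/10 - 4/1 = -5*⅒ - 4*1 = -½ - 4 = -9/2 ≈ -4.5000)
D(-6, -2)*h = (1 + (⅙)*(-2))*(-9/2) = (1 - ⅓)*(-9/2) = (⅔)*(-9/2) = -3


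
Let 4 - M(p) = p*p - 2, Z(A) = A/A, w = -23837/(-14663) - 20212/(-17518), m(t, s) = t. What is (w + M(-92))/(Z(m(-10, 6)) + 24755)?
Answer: -98721016075/289044792732 ≈ -0.34154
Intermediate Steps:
w = 32452051/11675747 (w = -23837*(-1/14663) - 20212*(-1/17518) = 2167/1333 + 10106/8759 = 32452051/11675747 ≈ 2.7794)
Z(A) = 1
M(p) = 6 - p² (M(p) = 4 - (p*p - 2) = 4 - (p² - 2) = 4 - (-2 + p²) = 4 + (2 - p²) = 6 - p²)
(w + M(-92))/(Z(m(-10, 6)) + 24755) = (32452051/11675747 + (6 - 1*(-92)²))/(1 + 24755) = (32452051/11675747 + (6 - 1*8464))/24756 = (32452051/11675747 + (6 - 8464))*(1/24756) = (32452051/11675747 - 8458)*(1/24756) = -98721016075/11675747*1/24756 = -98721016075/289044792732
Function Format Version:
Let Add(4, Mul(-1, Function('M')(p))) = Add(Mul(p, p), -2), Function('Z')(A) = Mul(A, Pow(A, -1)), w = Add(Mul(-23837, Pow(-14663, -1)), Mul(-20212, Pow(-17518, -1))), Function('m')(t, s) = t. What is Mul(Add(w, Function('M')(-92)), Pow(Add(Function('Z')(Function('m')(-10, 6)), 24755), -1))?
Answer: Rational(-98721016075, 289044792732) ≈ -0.34154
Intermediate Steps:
w = Rational(32452051, 11675747) (w = Add(Mul(-23837, Rational(-1, 14663)), Mul(-20212, Rational(-1, 17518))) = Add(Rational(2167, 1333), Rational(10106, 8759)) = Rational(32452051, 11675747) ≈ 2.7794)
Function('Z')(A) = 1
Function('M')(p) = Add(6, Mul(-1, Pow(p, 2))) (Function('M')(p) = Add(4, Mul(-1, Add(Mul(p, p), -2))) = Add(4, Mul(-1, Add(Pow(p, 2), -2))) = Add(4, Mul(-1, Add(-2, Pow(p, 2)))) = Add(4, Add(2, Mul(-1, Pow(p, 2)))) = Add(6, Mul(-1, Pow(p, 2))))
Mul(Add(w, Function('M')(-92)), Pow(Add(Function('Z')(Function('m')(-10, 6)), 24755), -1)) = Mul(Add(Rational(32452051, 11675747), Add(6, Mul(-1, Pow(-92, 2)))), Pow(Add(1, 24755), -1)) = Mul(Add(Rational(32452051, 11675747), Add(6, Mul(-1, 8464))), Pow(24756, -1)) = Mul(Add(Rational(32452051, 11675747), Add(6, -8464)), Rational(1, 24756)) = Mul(Add(Rational(32452051, 11675747), -8458), Rational(1, 24756)) = Mul(Rational(-98721016075, 11675747), Rational(1, 24756)) = Rational(-98721016075, 289044792732)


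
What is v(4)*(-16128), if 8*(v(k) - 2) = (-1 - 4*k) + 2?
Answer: -2016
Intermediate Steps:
v(k) = 17/8 - k/2 (v(k) = 2 + ((-1 - 4*k) + 2)/8 = 2 + (1 - 4*k)/8 = 2 + (1/8 - k/2) = 17/8 - k/2)
v(4)*(-16128) = (17/8 - 1/2*4)*(-16128) = (17/8 - 2)*(-16128) = (1/8)*(-16128) = -2016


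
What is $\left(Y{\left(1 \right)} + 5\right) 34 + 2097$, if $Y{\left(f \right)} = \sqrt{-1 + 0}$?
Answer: $2267 + 34 i \approx 2267.0 + 34.0 i$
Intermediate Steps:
$Y{\left(f \right)} = i$ ($Y{\left(f \right)} = \sqrt{-1} = i$)
$\left(Y{\left(1 \right)} + 5\right) 34 + 2097 = \left(i + 5\right) 34 + 2097 = \left(5 + i\right) 34 + 2097 = \left(170 + 34 i\right) + 2097 = 2267 + 34 i$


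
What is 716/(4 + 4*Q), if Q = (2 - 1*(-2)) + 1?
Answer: 179/6 ≈ 29.833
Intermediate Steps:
Q = 5 (Q = (2 + 2) + 1 = 4 + 1 = 5)
716/(4 + 4*Q) = 716/(4 + 4*5) = 716/(4 + 20) = 716/24 = 716*(1/24) = 179/6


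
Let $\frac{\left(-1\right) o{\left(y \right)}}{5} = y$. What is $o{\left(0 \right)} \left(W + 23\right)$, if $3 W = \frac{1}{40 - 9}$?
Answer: $0$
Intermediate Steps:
$W = \frac{1}{93}$ ($W = \frac{1}{3 \left(40 - 9\right)} = \frac{1}{3 \cdot 31} = \frac{1}{3} \cdot \frac{1}{31} = \frac{1}{93} \approx 0.010753$)
$o{\left(y \right)} = - 5 y$
$o{\left(0 \right)} \left(W + 23\right) = \left(-5\right) 0 \left(\frac{1}{93} + 23\right) = 0 \cdot \frac{2140}{93} = 0$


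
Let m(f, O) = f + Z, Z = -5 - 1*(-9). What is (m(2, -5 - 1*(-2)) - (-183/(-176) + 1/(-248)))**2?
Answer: 733597225/29767936 ≈ 24.644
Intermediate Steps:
Z = 4 (Z = -5 + 9 = 4)
m(f, O) = 4 + f (m(f, O) = f + 4 = 4 + f)
(m(2, -5 - 1*(-2)) - (-183/(-176) + 1/(-248)))**2 = ((4 + 2) - (-183/(-176) + 1/(-248)))**2 = (6 - (-183*(-1/176) + 1*(-1/248)))**2 = (6 - (183/176 - 1/248))**2 = (6 - 1*5651/5456)**2 = (6 - 5651/5456)**2 = (27085/5456)**2 = 733597225/29767936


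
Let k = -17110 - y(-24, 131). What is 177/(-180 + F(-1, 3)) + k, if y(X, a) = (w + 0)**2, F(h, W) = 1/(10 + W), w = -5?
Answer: -40081066/2339 ≈ -17136.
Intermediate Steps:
y(X, a) = 25 (y(X, a) = (-5 + 0)**2 = (-5)**2 = 25)
k = -17135 (k = -17110 - 1*25 = -17110 - 25 = -17135)
177/(-180 + F(-1, 3)) + k = 177/(-180 + 1/(10 + 3)) - 17135 = 177/(-180 + 1/13) - 17135 = 177/(-2339/13) - 17135 = -13/2339*177 - 17135 = -2301/2339 - 17135 = -40081066/2339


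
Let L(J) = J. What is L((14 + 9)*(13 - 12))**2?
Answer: 529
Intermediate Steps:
L((14 + 9)*(13 - 12))**2 = ((14 + 9)*(13 - 12))**2 = (23*1)**2 = 23**2 = 529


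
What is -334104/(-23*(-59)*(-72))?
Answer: 13921/4071 ≈ 3.4196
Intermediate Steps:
-334104/(-23*(-59)*(-72)) = -334104/(1357*(-72)) = -334104/(-97704) = -334104*(-1/97704) = 13921/4071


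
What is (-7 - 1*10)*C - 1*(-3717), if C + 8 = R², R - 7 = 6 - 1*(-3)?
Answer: -499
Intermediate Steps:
R = 16 (R = 7 + (6 - 1*(-3)) = 7 + (6 + 3) = 7 + 9 = 16)
C = 248 (C = -8 + 16² = -8 + 256 = 248)
(-7 - 1*10)*C - 1*(-3717) = (-7 - 1*10)*248 - 1*(-3717) = (-7 - 10)*248 + 3717 = -17*248 + 3717 = -4216 + 3717 = -499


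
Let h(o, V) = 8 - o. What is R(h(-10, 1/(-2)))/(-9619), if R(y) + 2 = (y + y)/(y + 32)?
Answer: 32/240475 ≈ 0.00013307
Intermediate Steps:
R(y) = -2 + 2*y/(32 + y) (R(y) = -2 + (y + y)/(y + 32) = -2 + (2*y)/(32 + y) = -2 + 2*y/(32 + y))
R(h(-10, 1/(-2)))/(-9619) = -64/(32 + (8 - 1*(-10)))/(-9619) = -64/(32 + (8 + 10))*(-1/9619) = -64/(32 + 18)*(-1/9619) = -64/50*(-1/9619) = -64*1/50*(-1/9619) = -32/25*(-1/9619) = 32/240475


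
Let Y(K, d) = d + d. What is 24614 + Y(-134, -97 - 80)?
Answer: 24260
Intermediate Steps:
Y(K, d) = 2*d
24614 + Y(-134, -97 - 80) = 24614 + 2*(-97 - 80) = 24614 + 2*(-177) = 24614 - 354 = 24260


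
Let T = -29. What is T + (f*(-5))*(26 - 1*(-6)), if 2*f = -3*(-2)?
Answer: -509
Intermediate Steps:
f = 3 (f = (-3*(-2))/2 = (½)*6 = 3)
T + (f*(-5))*(26 - 1*(-6)) = -29 + (3*(-5))*(26 - 1*(-6)) = -29 - 15*(26 + 6) = -29 - 15*32 = -29 - 480 = -509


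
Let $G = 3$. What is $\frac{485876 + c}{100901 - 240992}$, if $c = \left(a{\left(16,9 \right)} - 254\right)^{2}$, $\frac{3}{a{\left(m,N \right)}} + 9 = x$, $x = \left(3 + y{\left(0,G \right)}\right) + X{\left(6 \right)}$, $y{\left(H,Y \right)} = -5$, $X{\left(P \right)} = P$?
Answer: $- \frac{4589143}{1167425} \approx -3.931$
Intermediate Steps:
$x = 4$ ($x = \left(3 - 5\right) + 6 = -2 + 6 = 4$)
$a{\left(m,N \right)} = - \frac{3}{5}$ ($a{\left(m,N \right)} = \frac{3}{-9 + 4} = \frac{3}{-5} = 3 \left(- \frac{1}{5}\right) = - \frac{3}{5}$)
$c = \frac{1620529}{25}$ ($c = \left(- \frac{3}{5} - 254\right)^{2} = \left(- \frac{1273}{5}\right)^{2} = \frac{1620529}{25} \approx 64821.0$)
$\frac{485876 + c}{100901 - 240992} = \frac{485876 + \frac{1620529}{25}}{100901 - 240992} = \frac{13767429}{25 \left(-140091\right)} = \frac{13767429}{25} \left(- \frac{1}{140091}\right) = - \frac{4589143}{1167425}$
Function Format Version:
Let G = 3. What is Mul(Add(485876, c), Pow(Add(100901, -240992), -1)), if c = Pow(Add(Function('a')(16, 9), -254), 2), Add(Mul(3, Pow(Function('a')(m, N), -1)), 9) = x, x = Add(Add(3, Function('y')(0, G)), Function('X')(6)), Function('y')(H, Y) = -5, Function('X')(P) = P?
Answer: Rational(-4589143, 1167425) ≈ -3.9310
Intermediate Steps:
x = 4 (x = Add(Add(3, -5), 6) = Add(-2, 6) = 4)
Function('a')(m, N) = Rational(-3, 5) (Function('a')(m, N) = Mul(3, Pow(Add(-9, 4), -1)) = Mul(3, Pow(-5, -1)) = Mul(3, Rational(-1, 5)) = Rational(-3, 5))
c = Rational(1620529, 25) (c = Pow(Add(Rational(-3, 5), -254), 2) = Pow(Rational(-1273, 5), 2) = Rational(1620529, 25) ≈ 64821.)
Mul(Add(485876, c), Pow(Add(100901, -240992), -1)) = Mul(Add(485876, Rational(1620529, 25)), Pow(Add(100901, -240992), -1)) = Mul(Rational(13767429, 25), Pow(-140091, -1)) = Mul(Rational(13767429, 25), Rational(-1, 140091)) = Rational(-4589143, 1167425)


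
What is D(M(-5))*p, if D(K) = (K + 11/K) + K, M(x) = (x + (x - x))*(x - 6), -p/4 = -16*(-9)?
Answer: -317376/5 ≈ -63475.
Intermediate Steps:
p = -576 (p = -(-64)*(-9) = -4*144 = -576)
M(x) = x*(-6 + x) (M(x) = (x + 0)*(-6 + x) = x*(-6 + x))
D(K) = 2*K + 11/K
D(M(-5))*p = (2*(-5*(-6 - 5)) + 11/((-5*(-6 - 5))))*(-576) = (2*(-5*(-11)) + 11/((-5*(-11))))*(-576) = (2*55 + 11/55)*(-576) = (110 + 11*(1/55))*(-576) = (110 + ⅕)*(-576) = (551/5)*(-576) = -317376/5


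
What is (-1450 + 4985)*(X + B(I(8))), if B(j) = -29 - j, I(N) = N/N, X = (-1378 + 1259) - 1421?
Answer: -5549950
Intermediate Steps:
X = -1540 (X = -119 - 1421 = -1540)
I(N) = 1
(-1450 + 4985)*(X + B(I(8))) = (-1450 + 4985)*(-1540 + (-29 - 1*1)) = 3535*(-1540 + (-29 - 1)) = 3535*(-1540 - 30) = 3535*(-1570) = -5549950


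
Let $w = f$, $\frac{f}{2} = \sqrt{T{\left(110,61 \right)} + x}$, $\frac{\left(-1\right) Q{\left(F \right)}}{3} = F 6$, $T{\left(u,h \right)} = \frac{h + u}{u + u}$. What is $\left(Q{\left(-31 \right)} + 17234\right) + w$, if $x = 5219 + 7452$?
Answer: $17792 + \frac{\sqrt{153328505}}{55} \approx 18017.0$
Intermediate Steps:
$T{\left(u,h \right)} = \frac{h + u}{2 u}$
$x = 12671$
$Q{\left(F \right)} = - 18 F$ ($Q{\left(F \right)} = - 3 F 6 = - 3 \cdot 6 F = - 18 F$)
$f = \frac{\sqrt{153328505}}{55}$ ($f = 2 \sqrt{\frac{61 + 110}{2 \cdot 110} + 12671} = 2 \sqrt{\frac{1}{2} \cdot \frac{1}{110} \cdot 171 + 12671} = 2 \sqrt{\frac{171}{220} + 12671} = 2 \sqrt{\frac{2787791}{220}} = 2 \frac{\sqrt{153328505}}{110} = \frac{\sqrt{153328505}}{55} \approx 225.14$)
$w = \frac{\sqrt{153328505}}{55} \approx 225.14$
$\left(Q{\left(-31 \right)} + 17234\right) + w = \left(\left(-18\right) \left(-31\right) + 17234\right) + \frac{\sqrt{153328505}}{55} = \left(558 + 17234\right) + \frac{\sqrt{153328505}}{55} = 17792 + \frac{\sqrt{153328505}}{55}$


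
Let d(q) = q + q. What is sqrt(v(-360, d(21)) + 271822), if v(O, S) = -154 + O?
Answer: 2*sqrt(67827) ≈ 520.87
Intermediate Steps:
d(q) = 2*q
sqrt(v(-360, d(21)) + 271822) = sqrt((-154 - 360) + 271822) = sqrt(-514 + 271822) = sqrt(271308) = 2*sqrt(67827)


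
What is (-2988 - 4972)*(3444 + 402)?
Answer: -30614160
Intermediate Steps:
(-2988 - 4972)*(3444 + 402) = -7960*3846 = -30614160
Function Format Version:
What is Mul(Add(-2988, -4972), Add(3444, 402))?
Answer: -30614160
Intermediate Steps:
Mul(Add(-2988, -4972), Add(3444, 402)) = Mul(-7960, 3846) = -30614160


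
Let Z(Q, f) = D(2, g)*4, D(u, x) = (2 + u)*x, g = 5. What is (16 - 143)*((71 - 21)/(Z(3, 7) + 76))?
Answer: -3175/78 ≈ -40.705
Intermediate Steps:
D(u, x) = x*(2 + u)
Z(Q, f) = 80 (Z(Q, f) = (5*(2 + 2))*4 = (5*4)*4 = 20*4 = 80)
(16 - 143)*((71 - 21)/(Z(3, 7) + 76)) = (16 - 143)*((71 - 21)/(80 + 76)) = -6350/156 = -127*25/78 = -3175/78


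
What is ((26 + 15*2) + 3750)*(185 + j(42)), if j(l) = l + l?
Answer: 1023814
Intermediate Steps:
j(l) = 2*l
((26 + 15*2) + 3750)*(185 + j(42)) = ((26 + 15*2) + 3750)*(185 + 2*42) = ((26 + 30) + 3750)*(185 + 84) = (56 + 3750)*269 = 3806*269 = 1023814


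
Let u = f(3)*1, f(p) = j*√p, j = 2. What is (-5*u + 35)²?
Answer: 1525 - 700*√3 ≈ 312.56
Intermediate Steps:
f(p) = 2*√p
u = 2*√3 (u = (2*√3)*1 = 2*√3 ≈ 3.4641)
(-5*u + 35)² = (-10*√3 + 35)² = (35 - 10*√3)²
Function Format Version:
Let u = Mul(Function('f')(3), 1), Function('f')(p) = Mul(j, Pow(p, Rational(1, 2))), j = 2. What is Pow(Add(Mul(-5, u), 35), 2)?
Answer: Add(1525, Mul(-700, Pow(3, Rational(1, 2)))) ≈ 312.56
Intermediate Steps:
Function('f')(p) = Mul(2, Pow(p, Rational(1, 2)))
u = Mul(2, Pow(3, Rational(1, 2))) (u = Mul(Mul(2, Pow(3, Rational(1, 2))), 1) = Mul(2, Pow(3, Rational(1, 2))) ≈ 3.4641)
Pow(Add(Mul(-5, u), 35), 2) = Pow(Add(Mul(-5, Mul(2, Pow(3, Rational(1, 2)))), 35), 2) = Pow(Add(Mul(-10, Pow(3, Rational(1, 2))), 35), 2) = Pow(Add(35, Mul(-10, Pow(3, Rational(1, 2)))), 2)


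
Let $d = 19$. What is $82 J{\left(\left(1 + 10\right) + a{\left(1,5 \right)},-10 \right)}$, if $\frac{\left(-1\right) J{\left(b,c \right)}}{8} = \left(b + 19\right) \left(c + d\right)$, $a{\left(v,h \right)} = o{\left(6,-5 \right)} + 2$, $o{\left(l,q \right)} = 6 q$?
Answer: $-11808$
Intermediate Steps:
$a{\left(v,h \right)} = -28$ ($a{\left(v,h \right)} = 6 \left(-5\right) + 2 = -30 + 2 = -28$)
$J{\left(b,c \right)} = - 8 \left(19 + b\right) \left(19 + c\right)$ ($J{\left(b,c \right)} = - 8 \left(b + 19\right) \left(c + 19\right) = - 8 \left(19 + b\right) \left(19 + c\right)$)
$82 J{\left(\left(1 + 10\right) + a{\left(1,5 \right)},-10 \right)} = 82 \left(-2888 - 152 \left(\left(1 + 10\right) - 28\right) - -1520 - 8 \left(\left(1 + 10\right) - 28\right) \left(-10\right)\right) = 82 \left(-2888 - 152 \left(11 - 28\right) + 1520 - 8 \left(11 - 28\right) \left(-10\right)\right) = 82 \left(-2888 - -2584 + 1520 - \left(-136\right) \left(-10\right)\right) = 82 \left(-2888 + 2584 + 1520 - 1360\right) = 82 \left(-144\right) = -11808$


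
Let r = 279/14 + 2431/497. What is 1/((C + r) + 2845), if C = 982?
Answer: 994/3828709 ≈ 0.00025962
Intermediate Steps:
r = 24671/994 (r = 279*(1/14) + 2431*(1/497) = 279/14 + 2431/497 = 24671/994 ≈ 24.820)
1/((C + r) + 2845) = 1/((982 + 24671/994) + 2845) = 1/(1000779/994 + 2845) = 1/(3828709/994) = 994/3828709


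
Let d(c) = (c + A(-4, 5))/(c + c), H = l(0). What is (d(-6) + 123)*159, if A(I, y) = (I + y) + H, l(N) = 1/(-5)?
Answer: 196259/10 ≈ 19626.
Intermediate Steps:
l(N) = -⅕
H = -⅕ ≈ -0.20000
A(I, y) = -⅕ + I + y (A(I, y) = (I + y) - ⅕ = -⅕ + I + y)
d(c) = (⅘ + c)/(2*c) (d(c) = (c + (-⅕ - 4 + 5))/(c + c) = (c + ⅘)/((2*c)) = (⅘ + c)*(1/(2*c)) = (⅘ + c)/(2*c))
(d(-6) + 123)*159 = ((⅒)*(4 + 5*(-6))/(-6) + 123)*159 = ((⅒)*(-⅙)*(4 - 30) + 123)*159 = ((⅒)*(-⅙)*(-26) + 123)*159 = (13/30 + 123)*159 = (3703/30)*159 = 196259/10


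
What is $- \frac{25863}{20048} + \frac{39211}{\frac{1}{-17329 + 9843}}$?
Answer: $- \frac{5884760556071}{20048} \approx -2.9353 \cdot 10^{8}$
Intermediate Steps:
$- \frac{25863}{20048} + \frac{39211}{\frac{1}{-17329 + 9843}} = \left(-25863\right) \frac{1}{20048} + \frac{39211}{\frac{1}{-7486}} = - \frac{25863}{20048} + \frac{39211}{- \frac{1}{7486}} = - \frac{25863}{20048} + 39211 \left(-7486\right) = - \frac{25863}{20048} - 293533546 = - \frac{5884760556071}{20048}$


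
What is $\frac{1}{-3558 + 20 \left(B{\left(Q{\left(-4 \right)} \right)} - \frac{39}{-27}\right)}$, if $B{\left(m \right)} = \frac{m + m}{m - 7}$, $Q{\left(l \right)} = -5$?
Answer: $- \frac{9}{31612} \approx -0.0002847$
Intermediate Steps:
$B{\left(m \right)} = \frac{2 m}{-7 + m}$
$\frac{1}{-3558 + 20 \left(B{\left(Q{\left(-4 \right)} \right)} - \frac{39}{-27}\right)} = \frac{1}{-3558 + 20 \left(2 \left(-5\right) \frac{1}{-7 - 5} - \frac{39}{-27}\right)} = \frac{1}{-3558 + 20 \left(2 \left(-5\right) \frac{1}{-12} - - \frac{13}{9}\right)} = \frac{1}{-3558 + 20 \left(2 \left(-5\right) \left(- \frac{1}{12}\right) + \frac{13}{9}\right)} = \frac{1}{-3558 + 20 \left(\frac{5}{6} + \frac{13}{9}\right)} = \frac{1}{-3558 + 20 \cdot \frac{41}{18}} = \frac{1}{-3558 + \frac{410}{9}} = \frac{1}{- \frac{31612}{9}} = - \frac{9}{31612}$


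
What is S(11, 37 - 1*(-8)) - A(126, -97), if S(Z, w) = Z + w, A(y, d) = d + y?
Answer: 27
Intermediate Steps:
S(11, 37 - 1*(-8)) - A(126, -97) = (11 + (37 - 1*(-8))) - (-97 + 126) = (11 + (37 + 8)) - 1*29 = (11 + 45) - 29 = 56 - 29 = 27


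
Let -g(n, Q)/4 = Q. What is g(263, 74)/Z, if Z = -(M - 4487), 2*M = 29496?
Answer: 296/10261 ≈ 0.028847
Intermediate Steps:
M = 14748 (M = (½)*29496 = 14748)
g(n, Q) = -4*Q
Z = -10261 (Z = -(14748 - 4487) = -1*10261 = -10261)
g(263, 74)/Z = -4*74/(-10261) = -296*(-1/10261) = 296/10261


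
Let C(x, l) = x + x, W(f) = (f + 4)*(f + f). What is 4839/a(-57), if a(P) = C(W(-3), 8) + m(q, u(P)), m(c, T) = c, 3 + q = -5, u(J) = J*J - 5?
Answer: -4839/20 ≈ -241.95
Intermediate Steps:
u(J) = -5 + J² (u(J) = J² - 5 = -5 + J²)
W(f) = 2*f*(4 + f) (W(f) = (4 + f)*(2*f) = 2*f*(4 + f))
q = -8 (q = -3 - 5 = -8)
C(x, l) = 2*x
a(P) = -20 (a(P) = 2*(2*(-3)*(4 - 3)) - 8 = 2*(2*(-3)*1) - 8 = 2*(-6) - 8 = -12 - 8 = -20)
4839/a(-57) = 4839/(-20) = 4839*(-1/20) = -4839/20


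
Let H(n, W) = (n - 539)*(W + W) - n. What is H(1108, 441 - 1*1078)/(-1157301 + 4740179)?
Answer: -363007/1791439 ≈ -0.20263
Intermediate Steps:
H(n, W) = -n + 2*W*(-539 + n) (H(n, W) = (-539 + n)*(2*W) - n = 2*W*(-539 + n) - n = -n + 2*W*(-539 + n))
H(1108, 441 - 1*1078)/(-1157301 + 4740179) = (-1*1108 - 1078*(441 - 1*1078) + 2*(441 - 1*1078)*1108)/(-1157301 + 4740179) = (-1108 - 1078*(441 - 1078) + 2*(441 - 1078)*1108)/3582878 = (-1108 - 1078*(-637) + 2*(-637)*1108)*(1/3582878) = (-1108 + 686686 - 1411592)*(1/3582878) = -726014*1/3582878 = -363007/1791439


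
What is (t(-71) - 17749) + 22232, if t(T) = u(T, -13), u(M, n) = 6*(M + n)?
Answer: 3979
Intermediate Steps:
u(M, n) = 6*M + 6*n
t(T) = -78 + 6*T (t(T) = 6*T + 6*(-13) = 6*T - 78 = -78 + 6*T)
(t(-71) - 17749) + 22232 = ((-78 + 6*(-71)) - 17749) + 22232 = ((-78 - 426) - 17749) + 22232 = (-504 - 17749) + 22232 = -18253 + 22232 = 3979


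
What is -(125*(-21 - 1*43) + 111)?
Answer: 7889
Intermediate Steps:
-(125*(-21 - 1*43) + 111) = -(125*(-21 - 43) + 111) = -(125*(-64) + 111) = -(-8000 + 111) = -1*(-7889) = 7889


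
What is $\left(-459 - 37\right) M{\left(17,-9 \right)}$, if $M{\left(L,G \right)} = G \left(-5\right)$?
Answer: $-22320$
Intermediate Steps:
$M{\left(L,G \right)} = - 5 G$
$\left(-459 - 37\right) M{\left(17,-9 \right)} = \left(-459 - 37\right) \left(\left(-5\right) \left(-9\right)\right) = \left(-496\right) 45 = -22320$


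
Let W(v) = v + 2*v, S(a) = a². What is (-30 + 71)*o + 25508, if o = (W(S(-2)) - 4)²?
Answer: 28132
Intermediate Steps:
W(v) = 3*v
o = 64 (o = (3*(-2)² - 4)² = (3*4 - 4)² = (12 - 4)² = 8² = 64)
(-30 + 71)*o + 25508 = (-30 + 71)*64 + 25508 = 41*64 + 25508 = 2624 + 25508 = 28132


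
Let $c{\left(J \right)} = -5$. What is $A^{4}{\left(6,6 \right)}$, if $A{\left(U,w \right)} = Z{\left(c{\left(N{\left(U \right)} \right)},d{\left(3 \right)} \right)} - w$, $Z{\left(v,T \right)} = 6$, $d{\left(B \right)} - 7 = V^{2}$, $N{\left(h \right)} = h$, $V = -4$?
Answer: $0$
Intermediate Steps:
$d{\left(B \right)} = 23$ ($d{\left(B \right)} = 7 + \left(-4\right)^{2} = 7 + 16 = 23$)
$A{\left(U,w \right)} = 6 - w$
$A^{4}{\left(6,6 \right)} = \left(6 - 6\right)^{4} = 0^{4} = 0$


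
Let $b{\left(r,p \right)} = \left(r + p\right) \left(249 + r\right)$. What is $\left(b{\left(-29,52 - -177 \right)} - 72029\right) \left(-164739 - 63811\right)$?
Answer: $6406027950$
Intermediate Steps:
$b{\left(r,p \right)} = \left(249 + r\right) \left(p + r\right)$ ($b{\left(r,p \right)} = \left(p + r\right) \left(249 + r\right) = \left(249 + r\right) \left(p + r\right)$)
$\left(b{\left(-29,52 - -177 \right)} - 72029\right) \left(-164739 - 63811\right) = \left(\left(\left(-29\right)^{2} + 249 \left(52 - -177\right) + 249 \left(-29\right) + \left(52 - -177\right) \left(-29\right)\right) - 72029\right) \left(-164739 - 63811\right) = \left(\left(841 + 249 \left(52 + 177\right) - 7221 + \left(52 + 177\right) \left(-29\right)\right) - 72029\right) \left(-228550\right) = \left(\left(841 + 249 \cdot 229 - 7221 + 229 \left(-29\right)\right) - 72029\right) \left(-228550\right) = \left(\left(841 + 57021 - 7221 - 6641\right) - 72029\right) \left(-228550\right) = \left(44000 - 72029\right) \left(-228550\right) = \left(-28029\right) \left(-228550\right) = 6406027950$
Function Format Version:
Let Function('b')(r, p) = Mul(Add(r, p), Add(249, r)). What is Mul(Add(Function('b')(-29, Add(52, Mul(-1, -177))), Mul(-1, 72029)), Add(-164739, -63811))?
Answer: 6406027950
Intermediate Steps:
Function('b')(r, p) = Mul(Add(249, r), Add(p, r)) (Function('b')(r, p) = Mul(Add(p, r), Add(249, r)) = Mul(Add(249, r), Add(p, r)))
Mul(Add(Function('b')(-29, Add(52, Mul(-1, -177))), Mul(-1, 72029)), Add(-164739, -63811)) = Mul(Add(Add(Pow(-29, 2), Mul(249, Add(52, Mul(-1, -177))), Mul(249, -29), Mul(Add(52, Mul(-1, -177)), -29)), Mul(-1, 72029)), Add(-164739, -63811)) = Mul(Add(Add(841, Mul(249, Add(52, 177)), -7221, Mul(Add(52, 177), -29)), -72029), -228550) = Mul(Add(Add(841, Mul(249, 229), -7221, Mul(229, -29)), -72029), -228550) = Mul(Add(Add(841, 57021, -7221, -6641), -72029), -228550) = Mul(Add(44000, -72029), -228550) = Mul(-28029, -228550) = 6406027950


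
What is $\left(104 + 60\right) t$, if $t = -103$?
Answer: $-16892$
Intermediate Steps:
$\left(104 + 60\right) t = \left(104 + 60\right) \left(-103\right) = 164 \left(-103\right) = -16892$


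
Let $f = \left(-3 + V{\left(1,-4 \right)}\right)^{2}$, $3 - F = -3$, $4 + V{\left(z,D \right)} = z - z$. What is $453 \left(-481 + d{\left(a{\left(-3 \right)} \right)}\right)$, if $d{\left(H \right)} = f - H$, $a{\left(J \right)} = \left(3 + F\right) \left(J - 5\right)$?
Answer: $-163080$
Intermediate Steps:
$V{\left(z,D \right)} = -4$ ($V{\left(z,D \right)} = -4 + \left(z - z\right) = -4 + 0 = -4$)
$F = 6$ ($F = 3 - -3 = 3 + 3 = 6$)
$a{\left(J \right)} = -45 + 9 J$ ($a{\left(J \right)} = \left(3 + 6\right) \left(J - 5\right) = 9 \left(-5 + J\right) = -45 + 9 J$)
$f = 49$ ($f = \left(-3 - 4\right)^{2} = \left(-7\right)^{2} = 49$)
$d{\left(H \right)} = 49 - H$
$453 \left(-481 + d{\left(a{\left(-3 \right)} \right)}\right) = 453 \left(-481 + \left(49 - \left(-45 + 9 \left(-3\right)\right)\right)\right) = 453 \left(-481 + \left(49 - \left(-45 - 27\right)\right)\right) = 453 \left(-481 + \left(49 - -72\right)\right) = 453 \left(-481 + \left(49 + 72\right)\right) = 453 \left(-481 + 121\right) = 453 \left(-360\right) = -163080$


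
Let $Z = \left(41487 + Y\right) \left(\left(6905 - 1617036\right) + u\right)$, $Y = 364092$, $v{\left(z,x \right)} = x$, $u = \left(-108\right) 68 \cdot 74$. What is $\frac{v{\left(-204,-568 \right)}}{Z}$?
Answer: $\frac{568}{873449661873} \approx 6.5029 \cdot 10^{-10}$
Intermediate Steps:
$u = -543456$ ($u = \left(-7344\right) 74 = -543456$)
$Z = -873449661873$ ($Z = \left(41487 + 364092\right) \left(\left(6905 - 1617036\right) - 543456\right) = 405579 \left(\left(6905 - 1617036\right) - 543456\right) = 405579 \left(-1610131 - 543456\right) = 405579 \left(-2153587\right) = -873449661873$)
$\frac{v{\left(-204,-568 \right)}}{Z} = - \frac{568}{-873449661873} = \left(-568\right) \left(- \frac{1}{873449661873}\right) = \frac{568}{873449661873}$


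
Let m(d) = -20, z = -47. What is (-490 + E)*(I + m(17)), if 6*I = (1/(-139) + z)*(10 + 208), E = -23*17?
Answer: 211600342/139 ≈ 1.5223e+6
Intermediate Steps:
E = -391
I = -237402/139 (I = ((1/(-139) - 47)*(10 + 208))/6 = ((-1/139 - 47)*218)/6 = (-6534/139*218)/6 = (⅙)*(-1424412/139) = -237402/139 ≈ -1707.9)
(-490 + E)*(I + m(17)) = (-490 - 391)*(-237402/139 - 20) = -881*(-240182/139) = 211600342/139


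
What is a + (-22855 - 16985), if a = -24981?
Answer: -64821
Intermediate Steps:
a + (-22855 - 16985) = -24981 + (-22855 - 16985) = -24981 - 39840 = -64821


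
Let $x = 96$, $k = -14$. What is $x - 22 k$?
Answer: $404$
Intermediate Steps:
$x - 22 k = 96 - -308 = 96 + 308 = 404$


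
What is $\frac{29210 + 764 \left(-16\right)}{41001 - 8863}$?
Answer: $\frac{8493}{16069} \approx 0.52853$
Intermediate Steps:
$\frac{29210 + 764 \left(-16\right)}{41001 - 8863} = \frac{29210 - 12224}{32138} = 16986 \cdot \frac{1}{32138} = \frac{8493}{16069}$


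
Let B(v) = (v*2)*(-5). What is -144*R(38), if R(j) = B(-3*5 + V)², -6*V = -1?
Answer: -3168400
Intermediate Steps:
V = ⅙ (V = -⅙*(-1) = ⅙ ≈ 0.16667)
B(v) = -10*v (B(v) = (2*v)*(-5) = -10*v)
R(j) = 198025/9 (R(j) = (-10*(-3*5 + ⅙))² = (-10*(-15 + ⅙))² = (-10*(-89/6))² = (445/3)² = 198025/9)
-144*R(38) = -144*198025/9 = -3168400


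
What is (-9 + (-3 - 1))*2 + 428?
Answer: 402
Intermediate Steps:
(-9 + (-3 - 1))*2 + 428 = (-9 - 4)*2 + 428 = -13*2 + 428 = -26 + 428 = 402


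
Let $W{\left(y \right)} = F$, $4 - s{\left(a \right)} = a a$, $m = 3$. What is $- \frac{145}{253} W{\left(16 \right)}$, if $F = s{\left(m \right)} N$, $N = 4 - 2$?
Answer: $\frac{1450}{253} \approx 5.7312$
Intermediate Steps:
$s{\left(a \right)} = 4 - a^{2}$ ($s{\left(a \right)} = 4 - a a = 4 - a^{2}$)
$N = 2$ ($N = 4 - 2 = 2$)
$F = -10$ ($F = \left(4 - 3^{2}\right) 2 = \left(4 - 9\right) 2 = \left(-5\right) 2 = -10$)
$W{\left(y \right)} = -10$
$- \frac{145}{253} W{\left(16 \right)} = - \frac{145}{253} \left(-10\right) = \left(-145\right) \frac{1}{253} \left(-10\right) = \left(- \frac{145}{253}\right) \left(-10\right) = \frac{1450}{253}$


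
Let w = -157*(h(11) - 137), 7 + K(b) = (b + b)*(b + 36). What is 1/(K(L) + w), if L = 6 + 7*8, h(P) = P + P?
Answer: 1/30200 ≈ 3.3113e-5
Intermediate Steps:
h(P) = 2*P
L = 62 (L = 6 + 56 = 62)
K(b) = -7 + 2*b*(36 + b) (K(b) = -7 + (b + b)*(b + 36) = -7 + (2*b)*(36 + b) = -7 + 2*b*(36 + b))
w = 18055 (w = -157*(2*11 - 137) = -157*(22 - 137) = -157*(-115) = 18055)
1/(K(L) + w) = 1/((-7 + 2*62**2 + 72*62) + 18055) = 1/((-7 + 2*3844 + 4464) + 18055) = 1/((-7 + 7688 + 4464) + 18055) = 1/(12145 + 18055) = 1/30200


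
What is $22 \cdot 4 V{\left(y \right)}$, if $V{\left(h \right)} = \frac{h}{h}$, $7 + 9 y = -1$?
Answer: $88$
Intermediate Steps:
$y = - \frac{8}{9}$ ($y = - \frac{7}{9} + \frac{1}{9} \left(-1\right) = - \frac{7}{9} - \frac{1}{9} = - \frac{8}{9} \approx -0.88889$)
$V{\left(h \right)} = 1$
$22 \cdot 4 V{\left(y \right)} = 22 \cdot 4 \cdot 1 = 88 \cdot 1 = 88$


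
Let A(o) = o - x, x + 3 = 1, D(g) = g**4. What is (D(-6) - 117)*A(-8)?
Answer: -7074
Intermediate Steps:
x = -2 (x = -3 + 1 = -2)
A(o) = 2 + o (A(o) = o - 1*(-2) = o + 2 = 2 + o)
(D(-6) - 117)*A(-8) = ((-6)**4 - 117)*(2 - 8) = (1296 - 117)*(-6) = 1179*(-6) = -7074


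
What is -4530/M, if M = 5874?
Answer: -755/979 ≈ -0.77120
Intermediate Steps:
-4530/M = -4530/5874 = -4530*1/5874 = -755/979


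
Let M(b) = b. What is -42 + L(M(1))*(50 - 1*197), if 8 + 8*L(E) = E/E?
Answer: 693/8 ≈ 86.625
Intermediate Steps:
L(E) = -7/8 (L(E) = -1 + (E/E)/8 = -1 + (⅛)*1 = -1 + ⅛ = -7/8)
-42 + L(M(1))*(50 - 1*197) = -42 - 7*(50 - 1*197)/8 = -42 - 7*(50 - 197)/8 = -42 - 7/8*(-147) = -42 + 1029/8 = 693/8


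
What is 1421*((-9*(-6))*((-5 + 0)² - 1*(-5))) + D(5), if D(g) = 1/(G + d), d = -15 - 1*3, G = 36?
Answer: 41436361/18 ≈ 2.3020e+6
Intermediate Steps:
d = -18 (d = -15 - 3 = -18)
D(g) = 1/18 (D(g) = 1/(36 - 18) = 1/18)
1421*((-9*(-6))*((-5 + 0)² - 1*(-5))) + D(5) = 1421*((-9*(-6))*((-5 + 0)² - 1*(-5))) + 1/18 = 1421*(54*((-5)² + 5)) + 1/18 = 1421*(54*(25 + 5)) + 1/18 = 1421*(54*30) + 1/18 = 1421*1620 + 1/18 = 2302020 + 1/18 = 41436361/18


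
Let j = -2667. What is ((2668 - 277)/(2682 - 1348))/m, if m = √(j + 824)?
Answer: -2391*I*√1843/2458562 ≈ -0.04175*I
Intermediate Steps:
m = I*√1843 (m = √(-2667 + 824) = √(-1843) = I*√1843 ≈ 42.93*I)
((2668 - 277)/(2682 - 1348))/m = ((2668 - 277)/(2682 - 1348))/((I*√1843)) = (2391/1334)*(-I*√1843/1843) = (2391*(1/1334))*(-I*√1843/1843) = 2391*(-I*√1843/1843)/1334 = -2391*I*√1843/2458562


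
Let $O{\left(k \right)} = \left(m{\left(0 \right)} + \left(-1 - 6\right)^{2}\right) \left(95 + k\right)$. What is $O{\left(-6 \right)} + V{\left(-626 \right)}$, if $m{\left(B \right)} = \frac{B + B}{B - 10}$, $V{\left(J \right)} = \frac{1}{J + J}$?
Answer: $\frac{5459971}{1252} \approx 4361.0$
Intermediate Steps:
$V{\left(J \right)} = \frac{1}{2 J}$
$m{\left(B \right)} = \frac{2 B}{-10 + B}$
$O{\left(k \right)} = 4655 + 49 k$ ($O{\left(k \right)} = \left(2 \cdot 0 \frac{1}{-10 + 0} + \left(-1 - 6\right)^{2}\right) \left(95 + k\right) = \left(2 \cdot 0 \frac{1}{-10} + \left(-7\right)^{2}\right) \left(95 + k\right) = \left(2 \cdot 0 \left(- \frac{1}{10}\right) + 49\right) \left(95 + k\right) = \left(0 + 49\right) \left(95 + k\right) = 49 \left(95 + k\right) = 4655 + 49 k$)
$O{\left(-6 \right)} + V{\left(-626 \right)} = \left(4655 + 49 \left(-6\right)\right) + \frac{1}{2 \left(-626\right)} = \left(4655 - 294\right) + \frac{1}{2} \left(- \frac{1}{626}\right) = 4361 - \frac{1}{1252} = \frac{5459971}{1252}$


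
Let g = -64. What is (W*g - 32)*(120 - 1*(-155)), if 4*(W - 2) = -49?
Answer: 171600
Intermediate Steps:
W = -41/4 (W = 2 + (¼)*(-49) = 2 - 49/4 = -41/4 ≈ -10.250)
(W*g - 32)*(120 - 1*(-155)) = (-41/4*(-64) - 32)*(120 - 1*(-155)) = (656 - 32)*(120 + 155) = 624*275 = 171600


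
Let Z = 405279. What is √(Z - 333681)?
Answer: √71598 ≈ 267.58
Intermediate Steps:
√(Z - 333681) = √(405279 - 333681) = √71598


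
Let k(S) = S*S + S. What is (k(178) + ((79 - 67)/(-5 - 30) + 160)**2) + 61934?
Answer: 146125844/1225 ≈ 1.1929e+5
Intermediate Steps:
k(S) = S + S**2 (k(S) = S**2 + S = S + S**2)
(k(178) + ((79 - 67)/(-5 - 30) + 160)**2) + 61934 = (178*(1 + 178) + ((79 - 67)/(-5 - 30) + 160)**2) + 61934 = (178*179 + (12/(-35) + 160)**2) + 61934 = (31862 + (12*(-1/35) + 160)**2) + 61934 = (31862 + (-12/35 + 160)**2) + 61934 = (31862 + (5588/35)**2) + 61934 = (31862 + 31225744/1225) + 61934 = 70256694/1225 + 61934 = 146125844/1225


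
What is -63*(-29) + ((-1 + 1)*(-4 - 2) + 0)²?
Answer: 1827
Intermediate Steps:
-63*(-29) + ((-1 + 1)*(-4 - 2) + 0)² = 1827 + (0*(-6) + 0)² = 1827 + (0 + 0)² = 1827 + 0² = 1827 + 0 = 1827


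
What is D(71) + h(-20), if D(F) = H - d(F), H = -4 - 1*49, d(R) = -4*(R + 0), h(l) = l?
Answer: 211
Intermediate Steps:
d(R) = -4*R
H = -53 (H = -4 - 49 = -53)
D(F) = -53 + 4*F (D(F) = -53 - (-4)*F = -53 + 4*F)
D(71) + h(-20) = (-53 + 4*71) - 20 = (-53 + 284) - 20 = 231 - 20 = 211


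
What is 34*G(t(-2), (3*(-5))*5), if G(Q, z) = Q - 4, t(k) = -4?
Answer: -272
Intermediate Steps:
G(Q, z) = -4 + Q
34*G(t(-2), (3*(-5))*5) = 34*(-4 - 4) = 34*(-8) = -272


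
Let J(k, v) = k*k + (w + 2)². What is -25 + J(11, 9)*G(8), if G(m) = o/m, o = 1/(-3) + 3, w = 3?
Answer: 71/3 ≈ 23.667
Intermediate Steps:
J(k, v) = 25 + k² (J(k, v) = k*k + (3 + 2)² = k² + 5² = k² + 25 = 25 + k²)
o = 8/3 (o = 1*(-⅓) + 3 = -⅓ + 3 = 8/3 ≈ 2.6667)
G(m) = 8/(3*m)
-25 + J(11, 9)*G(8) = -25 + (25 + 11²)*((8/3)/8) = -25 + (25 + 121)*((8/3)*(⅛)) = -25 + 146*(⅓) = -25 + 146/3 = 71/3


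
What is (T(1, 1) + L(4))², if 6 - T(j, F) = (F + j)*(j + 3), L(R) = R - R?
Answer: 4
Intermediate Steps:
L(R) = 0
T(j, F) = 6 - (3 + j)*(F + j) (T(j, F) = 6 - (F + j)*(j + 3) = 6 - (F + j)*(3 + j) = 6 - (3 + j)*(F + j))
(T(1, 1) + L(4))² = ((6 - 1*1² - 3*1 - 3*1 - 1*1*1) + 0)² = ((6 - 1*1 - 3 - 3 - 1) + 0)² = ((6 - 1 - 3 - 3 - 1) + 0)² = (-2 + 0)² = (-2)² = 4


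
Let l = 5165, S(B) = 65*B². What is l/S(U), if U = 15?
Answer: 1033/2925 ≈ 0.35316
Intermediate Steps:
l/S(U) = 5165/((65*15²)) = 5165/((65*225)) = 5165/14625 = 5165*(1/14625) = 1033/2925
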